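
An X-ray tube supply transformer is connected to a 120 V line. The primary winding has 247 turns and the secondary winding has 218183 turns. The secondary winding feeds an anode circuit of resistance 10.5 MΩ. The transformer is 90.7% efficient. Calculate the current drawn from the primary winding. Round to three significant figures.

I_p ≈ 9.83 A

V_s = 120 × 218183/247 = 106000 V.
I_s = V_s/R = 106000/(1.05×10^7) = 0.010095 A.
P_out = V_s I_s = 106000 × 0.010095 = 1070.1 W.
P_in = P_out/η = 1070.1/0.907 = 1179.8 W.
I_p = P_in/V_p = 1179.8/120 = 9.83 A.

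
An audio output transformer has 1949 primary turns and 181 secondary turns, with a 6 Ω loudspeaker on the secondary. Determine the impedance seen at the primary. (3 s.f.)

Z_p = (N_p/N_s)² × Z_s = (1949/181)² × 6 = 696 Ω.

Z_p ≈ 696 Ω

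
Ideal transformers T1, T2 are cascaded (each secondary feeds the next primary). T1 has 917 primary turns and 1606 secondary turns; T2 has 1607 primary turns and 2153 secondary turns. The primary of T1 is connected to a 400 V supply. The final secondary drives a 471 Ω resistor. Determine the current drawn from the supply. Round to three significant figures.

I_supply ≈ 4.68 A

Secondary of T1: V = 400.00 × 1606/917 = 700.55 V.
Secondary of T2: V = 700.55 × 2153/1607 = 938.56 V.
I_load = 938.56/471 = 1.9927 A, so P_out = 938.56 × 1.9927 = 1870.3 W.
All ideal ⇒ P_in = P_out, so I_supply = 1870.3/400 = 4.68 A.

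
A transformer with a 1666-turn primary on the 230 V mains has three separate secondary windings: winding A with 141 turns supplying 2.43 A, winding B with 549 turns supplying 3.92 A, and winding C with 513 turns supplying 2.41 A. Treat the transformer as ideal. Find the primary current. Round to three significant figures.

I_p ≈ 2.24 A

V_A = 230 × 141/1666 = 19.466 V; V_B = 230 × 549/1666 = 75.792 V; V_C = 230 × 513/1666 = 70.822 V.
P_out = V_A I_A + V_B I_B + V_C I_C = 19.466×2.43 + 75.792×3.92 + 70.822×2.41 = 47.302 + 297.11 + 170.68 = 515.09 W.
Ideal ⇒ P_in = P_out, so I_p = P_out/V_p = 515.09/230 = 2.24 A.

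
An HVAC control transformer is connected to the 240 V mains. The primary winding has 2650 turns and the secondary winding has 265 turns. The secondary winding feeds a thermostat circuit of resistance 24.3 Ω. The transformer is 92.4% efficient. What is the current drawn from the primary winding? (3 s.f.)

I_p ≈ 0.107 A

V_s = 240 × 265/2650 = 24.000 V.
I_s = V_s/R = 24.000/24.3 = 0.98765 A.
P_out = V_s I_s = 24.000 × 0.98765 = 23.704 W.
P_in = P_out/η = 23.704/0.924 = 25.653 W.
I_p = P_in/V_p = 25.653/240 = 0.107 A.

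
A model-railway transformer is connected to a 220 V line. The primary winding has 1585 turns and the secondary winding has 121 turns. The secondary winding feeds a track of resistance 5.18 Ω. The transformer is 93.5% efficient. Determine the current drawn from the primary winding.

I_p ≈ 0.265 A

V_s = 220 × 121/1585 = 16.795 V.
I_s = V_s/R = 16.795/5.18 = 3.2423 A.
P_out = V_s I_s = 16.795 × 3.2423 = 54.454 W.
P_in = P_out/η = 54.454/0.935 = 58.239 W.
I_p = P_in/V_p = 58.239/220 = 0.265 A.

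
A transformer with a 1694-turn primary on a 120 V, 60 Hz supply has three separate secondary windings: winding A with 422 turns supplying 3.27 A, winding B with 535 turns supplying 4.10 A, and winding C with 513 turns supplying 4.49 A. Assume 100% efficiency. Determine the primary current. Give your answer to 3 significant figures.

I_p ≈ 3.47 A

V_A = 120 × 422/1694 = 29.894 V; V_B = 120 × 535/1694 = 37.898 V; V_C = 120 × 513/1694 = 36.340 V.
P_out = V_A I_A + V_B I_B + V_C I_C = 29.894×3.27 + 37.898×4.10 + 36.340×4.49 = 97.753 + 155.38 + 163.17 = 416.30 W.
Ideal ⇒ P_in = P_out, so I_p = P_out/V_p = 416.30/120 = 3.47 A.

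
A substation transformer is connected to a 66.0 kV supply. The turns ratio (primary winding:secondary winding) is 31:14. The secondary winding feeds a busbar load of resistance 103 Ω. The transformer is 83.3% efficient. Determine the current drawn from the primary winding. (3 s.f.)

V_s = 66000 × 14/31 = 29806 V.
I_s = V_s/R = 29806/103 = 289.38 A.
P_out = V_s I_s = 29806 × 289.38 = 8.6255×10^6 W.
P_in = P_out/η = 8.6255×10^6/0.833 = 1.0355×10^7 W.
I_p = P_in/V_p = 1.0355×10^7/66000 = 157 A.

I_p ≈ 157 A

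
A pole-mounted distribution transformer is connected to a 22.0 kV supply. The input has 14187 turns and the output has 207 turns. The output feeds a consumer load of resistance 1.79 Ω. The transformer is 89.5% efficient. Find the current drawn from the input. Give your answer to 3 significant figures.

I_in ≈ 2.92 A

V_out = 22000 × 207/14187 = 321.00 V.
I_out = V_out/R = 321.00/1.79 = 179.33 A.
P_out = V_out I_out = 321.00 × 179.33 = 57564 W.
P_in = P_out/η = 57564/0.895 = 64317 W.
I_in = P_in/V_in = 64317/22000 = 2.92 A.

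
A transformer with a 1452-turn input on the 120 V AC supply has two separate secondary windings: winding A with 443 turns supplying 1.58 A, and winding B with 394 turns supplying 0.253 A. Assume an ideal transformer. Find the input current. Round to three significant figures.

I_in ≈ 0.551 A

V_A = 120 × 443/1452 = 36.612 V; V_B = 120 × 394/1452 = 32.562 V.
P_out = V_A I_A + V_B I_B = 36.612×1.58 + 32.562×0.253 = 57.846 + 8.2382 = 66.084 W.
Ideal ⇒ P_in = P_out, so I_in = P_out/V_in = 66.084/120 = 0.551 A.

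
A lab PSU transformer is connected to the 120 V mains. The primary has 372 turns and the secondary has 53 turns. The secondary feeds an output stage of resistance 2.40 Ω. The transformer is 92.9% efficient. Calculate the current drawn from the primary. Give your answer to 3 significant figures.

V_s = 120 × 53/372 = 17.097 V.
I_s = V_s/R = 17.097/2.40 = 7.1237 A.
P_out = V_s I_s = 17.097 × 7.1237 = 121.79 W.
P_in = P_out/η = 121.79/0.929 = 131.10 W.
I_p = P_in/V_p = 131.10/120 = 1.09 A.

I_p ≈ 1.09 A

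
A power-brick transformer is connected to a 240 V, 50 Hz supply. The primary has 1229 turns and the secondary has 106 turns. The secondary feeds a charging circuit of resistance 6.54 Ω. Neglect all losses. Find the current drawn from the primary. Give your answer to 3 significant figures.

I_p ≈ 0.273 A

V_s = V_p × N_s/N_p = 240 × 106/1229 = 20.700 V.
I_s = V_s/R = 20.700/6.54 = 3.1651 A.
For an ideal transformer I_p N_p = I_s N_s, so I_p = 3.1651 × 106/1229 = 0.273 A.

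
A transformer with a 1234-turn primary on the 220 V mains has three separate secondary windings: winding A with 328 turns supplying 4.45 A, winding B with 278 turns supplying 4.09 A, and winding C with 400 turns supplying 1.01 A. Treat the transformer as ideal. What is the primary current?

I_p ≈ 2.43 A

V_A = 220 × 328/1234 = 58.476 V; V_B = 220 × 278/1234 = 49.562 V; V_C = 220 × 400/1234 = 71.313 V.
P_out = V_A I_A + V_B I_B + V_C I_C = 58.476×4.45 + 49.562×4.09 + 71.313×1.01 = 260.22 + 202.71 + 72.026 = 534.96 W.
Ideal ⇒ P_in = P_out, so I_p = P_out/V_p = 534.96/220 = 2.43 A.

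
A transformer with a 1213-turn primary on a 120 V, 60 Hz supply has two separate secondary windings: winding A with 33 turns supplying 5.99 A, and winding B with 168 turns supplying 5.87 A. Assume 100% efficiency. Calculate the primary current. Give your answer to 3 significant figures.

I_p ≈ 0.976 A

V_A = 120 × 33/1213 = 3.2646 V; V_B = 120 × 168/1213 = 16.620 V.
P_out = V_A I_A + V_B I_B = 3.2646×5.99 + 16.620×5.87 = 19.555 + 97.559 = 117.11 W.
Ideal ⇒ P_in = P_out, so I_p = P_out/V_p = 117.11/120 = 0.976 A.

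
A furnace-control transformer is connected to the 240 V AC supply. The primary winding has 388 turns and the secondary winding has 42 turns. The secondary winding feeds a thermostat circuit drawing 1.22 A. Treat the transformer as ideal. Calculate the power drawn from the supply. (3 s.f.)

I_p = I_s × N_s/N_p = 1.22 × 42/388 = 0.13206 A.
P = V_p I_p = 240 × 0.13206 = 31.7 W.

P ≈ 31.7 W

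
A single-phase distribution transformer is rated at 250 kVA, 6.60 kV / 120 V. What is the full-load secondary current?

I_s = S/V_s = 250000/120 = 2080 A.

I_s ≈ 2080 A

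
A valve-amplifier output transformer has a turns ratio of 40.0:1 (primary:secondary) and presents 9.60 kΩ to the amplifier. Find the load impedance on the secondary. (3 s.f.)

Z_s ≈ 6.00 Ω

Z_s = Z_p/(N_p/N_s)² = 9600/40.0² = 6.00 Ω.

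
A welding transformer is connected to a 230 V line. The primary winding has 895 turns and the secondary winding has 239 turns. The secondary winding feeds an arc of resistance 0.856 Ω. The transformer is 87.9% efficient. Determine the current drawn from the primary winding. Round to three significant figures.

I_p ≈ 21.8 A

V_s = 230 × 239/895 = 61.419 V.
I_s = V_s/R = 61.419/0.856 = 71.751 A.
P_out = V_s I_s = 61.419 × 71.751 = 4406.9 W.
P_in = P_out/η = 4406.9/0.879 = 5013.5 W.
I_p = P_in/V_p = 5013.5/230 = 21.8 A.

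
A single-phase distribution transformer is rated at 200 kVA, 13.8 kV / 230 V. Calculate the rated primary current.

I_p = S/V_p = 200000/13800 = 14.5 A.

I_p ≈ 14.5 A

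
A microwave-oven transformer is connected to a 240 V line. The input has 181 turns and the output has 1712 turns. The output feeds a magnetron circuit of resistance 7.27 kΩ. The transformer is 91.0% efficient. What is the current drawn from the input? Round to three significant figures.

I_in ≈ 3.25 A

V_out = 240 × 1712/181 = 2270.1 V.
I_out = V_out/R = 2270.1/7270 = 0.31225 A.
P_out = V_out I_out = 2270.1 × 0.31225 = 708.82 W.
P_in = P_out/η = 708.82/0.910 = 778.93 W.
I_in = P_in/V_in = 778.93/240 = 3.25 A.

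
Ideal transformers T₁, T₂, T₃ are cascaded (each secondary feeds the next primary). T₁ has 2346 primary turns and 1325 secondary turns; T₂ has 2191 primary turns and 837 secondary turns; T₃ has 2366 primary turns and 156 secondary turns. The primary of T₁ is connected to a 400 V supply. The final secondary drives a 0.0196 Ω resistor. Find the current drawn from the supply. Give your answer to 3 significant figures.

I_supply ≈ 4.13 A

Secondary of T₁: V = 400.00 × 1325/2346 = 225.92 V.
Secondary of T₂: V = 225.92 × 837/2191 = 86.304 V.
Secondary of T₃: V = 86.304 × 156/2366 = 5.6904 V.
I_load = 5.6904/0.0196 = 290.33 A, so P_out = 5.6904 × 290.33 = 1652.1 W.
All ideal ⇒ P_in = P_out, so I_supply = 1652.1/400 = 4.13 A.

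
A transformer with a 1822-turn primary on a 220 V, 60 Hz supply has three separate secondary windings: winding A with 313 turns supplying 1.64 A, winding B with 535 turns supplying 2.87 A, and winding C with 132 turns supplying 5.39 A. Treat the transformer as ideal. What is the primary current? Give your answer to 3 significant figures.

V_A = 220 × 313/1822 = 37.794 V; V_B = 220 × 535/1822 = 64.599 V; V_C = 220 × 132/1822 = 15.939 V.
P_out = V_A I_A + V_B I_B + V_C I_C = 37.794×1.64 + 64.599×2.87 + 15.939×5.39 = 61.982 + 185.40 + 85.909 = 333.29 W.
Ideal ⇒ P_in = P_out, so I_p = P_out/V_p = 333.29/220 = 1.51 A.

I_p ≈ 1.51 A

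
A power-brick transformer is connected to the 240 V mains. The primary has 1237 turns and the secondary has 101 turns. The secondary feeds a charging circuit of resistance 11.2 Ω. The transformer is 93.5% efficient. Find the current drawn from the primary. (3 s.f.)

I_p ≈ 0.153 A

V_s = 240 × 101/1237 = 19.596 V.
I_s = V_s/R = 19.596/11.2 = 1.7496 A.
P_out = V_s I_s = 19.596 × 1.7496 = 34.285 W.
P_in = P_out/η = 34.285/0.935 = 36.669 W.
I_p = P_in/V_p = 36.669/240 = 0.153 A.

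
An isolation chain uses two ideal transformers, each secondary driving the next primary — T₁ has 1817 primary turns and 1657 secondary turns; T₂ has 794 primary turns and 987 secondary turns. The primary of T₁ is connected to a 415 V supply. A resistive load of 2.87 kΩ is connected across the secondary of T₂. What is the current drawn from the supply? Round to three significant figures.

Secondary of T₁: V = 415.00 × 1657/1817 = 378.46 V.
Secondary of T₂: V = 378.46 × 987/794 = 470.45 V.
I_load = 470.45/2870 = 0.16392 A, so P_out = 470.45 × 0.16392 = 77.116 W.
All ideal ⇒ P_in = P_out, so I_supply = 77.116/415 = 0.186 A.

I_supply ≈ 0.186 A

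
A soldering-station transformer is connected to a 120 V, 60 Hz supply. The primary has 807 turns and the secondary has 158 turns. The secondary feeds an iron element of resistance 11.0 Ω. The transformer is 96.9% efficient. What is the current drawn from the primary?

I_p ≈ 0.432 A

V_s = 120 × 158/807 = 23.494 V.
I_s = V_s/R = 23.494/11.0 = 2.1359 A.
P_out = V_s I_s = 23.494 × 2.1359 = 50.181 W.
P_in = P_out/η = 50.181/0.969 = 51.786 W.
I_p = P_in/V_p = 51.786/120 = 0.432 A.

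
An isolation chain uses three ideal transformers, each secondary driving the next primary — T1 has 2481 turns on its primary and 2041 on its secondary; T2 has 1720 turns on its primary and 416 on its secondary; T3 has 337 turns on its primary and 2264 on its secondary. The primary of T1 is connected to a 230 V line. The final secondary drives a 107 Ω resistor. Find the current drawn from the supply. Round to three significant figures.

Secondary of T1: V = 230.00 × 2041/2481 = 189.21 V.
Secondary of T2: V = 189.21 × 416/1720 = 45.762 V.
Secondary of T3: V = 45.762 × 2264/337 = 307.44 V.
I_load = 307.44/107 = 2.8732 A, so P_out = 307.44 × 2.8732 = 883.34 W.
All ideal ⇒ P_in = P_out, so I_supply = 883.34/230 = 3.84 A.

I_supply ≈ 3.84 A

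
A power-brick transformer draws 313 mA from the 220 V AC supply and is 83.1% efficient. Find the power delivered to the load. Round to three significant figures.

P_in = V_in I_in = 220 × 0.313 = 68.860 W.
P_out = η P_in = 0.831 × 68.860 = 57.2 W.

P_out ≈ 57.2 W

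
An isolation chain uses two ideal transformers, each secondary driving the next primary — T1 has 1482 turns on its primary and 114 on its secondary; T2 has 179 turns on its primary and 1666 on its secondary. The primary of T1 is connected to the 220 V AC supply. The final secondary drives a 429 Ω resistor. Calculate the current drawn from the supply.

I_supply ≈ 0.263 A

After T1: V = 220.00 × 114/1482 = 16.923 V.
After T2: V = 16.923 × 1666/179 = 157.51 V.
I_load = 157.51/429 = 0.36715 A, so P_out = 157.51 × 0.36715 = 57.829 W.
All ideal ⇒ P_in = P_out, so I_supply = 57.829/220 = 0.263 A.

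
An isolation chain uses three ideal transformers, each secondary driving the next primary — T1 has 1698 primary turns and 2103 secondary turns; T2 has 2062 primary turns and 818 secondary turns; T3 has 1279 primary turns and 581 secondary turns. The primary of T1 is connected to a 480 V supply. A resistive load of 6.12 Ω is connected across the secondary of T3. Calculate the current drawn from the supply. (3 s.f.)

After T1: V = 480.00 × 2103/1698 = 594.49 V.
After T2: V = 594.49 × 818/2062 = 235.83 V.
After T3: V = 235.83 × 581/1279 = 107.13 V.
I_load = 107.13/6.12 = 17.505 A, so P_out = 107.13 × 17.505 = 1875.3 W.
All ideal ⇒ P_in = P_out, so I_supply = 1875.3/480 = 3.91 A.

I_supply ≈ 3.91 A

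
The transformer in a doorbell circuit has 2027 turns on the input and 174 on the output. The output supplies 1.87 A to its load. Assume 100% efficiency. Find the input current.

I_in ≈ 0.161 A

For an ideal transformer I_in/I_out = N_out/N_in, so I_in = 1.87 × 174/2027 = 0.161 A.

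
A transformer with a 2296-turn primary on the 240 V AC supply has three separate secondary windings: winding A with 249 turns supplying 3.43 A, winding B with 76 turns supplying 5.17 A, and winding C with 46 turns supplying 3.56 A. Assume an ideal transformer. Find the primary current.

I_p ≈ 0.614 A

V_A = 240 × 249/2296 = 26.028 V; V_B = 240 × 76/2296 = 7.9443 V; V_C = 240 × 46/2296 = 4.8084 V.
P_out = V_A I_A + V_B I_B + V_C I_C = 26.028×3.43 + 7.9443×5.17 + 4.8084×3.56 = 89.276 + 41.072 + 17.118 = 147.47 W.
Ideal ⇒ P_in = P_out, so I_p = P_out/V_p = 147.47/240 = 0.614 A.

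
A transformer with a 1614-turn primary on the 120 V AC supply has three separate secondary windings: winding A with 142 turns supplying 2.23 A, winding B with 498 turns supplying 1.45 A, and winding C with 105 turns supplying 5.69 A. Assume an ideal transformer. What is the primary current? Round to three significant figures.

I_p ≈ 1.01 A

V_A = 120 × 142/1614 = 10.558 V; V_B = 120 × 498/1614 = 37.026 V; V_C = 120 × 105/1614 = 7.8067 V.
P_out = V_A I_A + V_B I_B + V_C I_C = 10.558×2.23 + 37.026×1.45 + 7.8067×5.69 = 23.543 + 53.688 + 44.420 = 121.65 W.
Ideal ⇒ P_in = P_out, so I_p = P_out/V_p = 121.65/120 = 1.01 A.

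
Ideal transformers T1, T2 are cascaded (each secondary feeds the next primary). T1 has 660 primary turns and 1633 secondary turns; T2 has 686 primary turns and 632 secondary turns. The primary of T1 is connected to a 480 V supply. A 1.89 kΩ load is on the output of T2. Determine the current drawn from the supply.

I_supply ≈ 1.32 A

After T1: V = 480.00 × 1633/660 = 1187.6 V.
After T2: V = 1187.6 × 632/686 = 1094.1 V.
I_load = 1094.1/1890 = 0.57891 A, so P_out = 1094.1 × 0.57891 = 633.42 W.
All ideal ⇒ P_in = P_out, so I_supply = 633.42/480 = 1.32 A.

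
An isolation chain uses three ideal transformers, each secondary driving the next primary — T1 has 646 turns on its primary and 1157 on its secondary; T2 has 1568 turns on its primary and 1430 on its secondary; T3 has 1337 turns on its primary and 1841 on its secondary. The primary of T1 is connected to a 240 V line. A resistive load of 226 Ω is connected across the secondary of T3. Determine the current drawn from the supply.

I_supply ≈ 5.37 A

Secondary of T1: V = 240.00 × 1157/646 = 429.85 V.
Secondary of T2: V = 429.85 × 1430/1568 = 392.01 V.
Secondary of T3: V = 392.01 × 1841/1337 = 539.79 V.
I_load = 539.79/226 = 2.3884 A, so P_out = 539.79 × 2.3884 = 1289.3 W.
All ideal ⇒ P_in = P_out, so I_supply = 1289.3/240 = 5.37 A.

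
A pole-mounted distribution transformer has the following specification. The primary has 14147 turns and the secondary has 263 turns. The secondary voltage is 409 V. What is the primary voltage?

V_p ≈ 22000 V

V_p/V_s = N_p/N_s, so V_p = 409 × 14147/263 = 22000 V.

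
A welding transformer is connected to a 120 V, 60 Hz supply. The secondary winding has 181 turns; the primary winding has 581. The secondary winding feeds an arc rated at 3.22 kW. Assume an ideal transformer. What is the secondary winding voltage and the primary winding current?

V_s ≈ 37.4 V, I_p ≈ 26.8 A

V_s = V_p × N_s/N_p = 120 × 181/581 = 37.384 V.
I_s = P/V_s = 3220/37.384 = 86.134 A.
I_p = I_s × N_s/N_p = 86.134 × 181/581 = 26.8 A.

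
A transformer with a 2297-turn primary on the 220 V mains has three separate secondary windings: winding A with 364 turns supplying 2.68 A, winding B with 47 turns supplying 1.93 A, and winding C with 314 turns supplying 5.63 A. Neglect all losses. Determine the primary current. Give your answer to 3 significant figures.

V_A = 220 × 364/2297 = 34.863 V; V_B = 220 × 47/2297 = 4.5015 V; V_C = 220 × 314/2297 = 30.074 V.
P_out = V_A I_A + V_B I_B + V_C I_C = 34.863×2.68 + 4.5015×1.93 + 30.074×5.63 = 93.432 + 8.6879 + 169.32 = 271.44 W.
Ideal ⇒ P_in = P_out, so I_p = P_out/V_p = 271.44/220 = 1.23 A.

I_p ≈ 1.23 A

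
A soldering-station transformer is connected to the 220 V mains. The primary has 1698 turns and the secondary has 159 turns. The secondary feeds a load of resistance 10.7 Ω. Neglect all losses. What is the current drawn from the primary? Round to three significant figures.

I_p ≈ 0.180 A

V_s = V_p × N_s/N_p = 220 × 159/1698 = 20.601 V.
I_s = V_s/R = 20.601/10.7 = 1.9253 A.
For an ideal transformer I_p N_p = I_s N_s, so I_p = 1.9253 × 159/1698 = 0.180 A.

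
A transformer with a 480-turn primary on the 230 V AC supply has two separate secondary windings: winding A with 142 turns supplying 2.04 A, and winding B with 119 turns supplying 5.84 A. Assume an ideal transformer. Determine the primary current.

I_p ≈ 2.05 A

V_A = 230 × 142/480 = 68.042 V; V_B = 230 × 119/480 = 57.021 V.
P_out = V_A I_A + V_B I_B = 68.042×2.04 + 57.021×5.84 = 138.81 + 333.00 = 471.81 W.
Ideal ⇒ P_in = P_out, so I_p = P_out/V_p = 471.81/230 = 2.05 A.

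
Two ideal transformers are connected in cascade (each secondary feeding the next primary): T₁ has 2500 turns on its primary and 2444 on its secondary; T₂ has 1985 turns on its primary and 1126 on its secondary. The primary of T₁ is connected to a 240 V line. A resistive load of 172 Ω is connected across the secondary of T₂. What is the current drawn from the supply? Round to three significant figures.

After T₁: V = 240.00 × 2444/2500 = 234.62 V.
After T₂: V = 234.62 × 1126/1985 = 133.09 V.
I_load = 133.09/172 = 0.77379 A, so P_out = 133.09 × 0.77379 = 102.98 W.
All ideal ⇒ P_in = P_out, so I_supply = 102.98/240 = 0.429 A.

I_supply ≈ 0.429 A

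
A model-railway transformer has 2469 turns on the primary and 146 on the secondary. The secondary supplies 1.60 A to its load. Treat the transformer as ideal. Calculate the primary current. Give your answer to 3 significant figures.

I_p ≈ 0.0946 A

For an ideal transformer I_p/I_s = N_s/N_p, so I_p = 1.60 × 146/2469 = 0.0946 A.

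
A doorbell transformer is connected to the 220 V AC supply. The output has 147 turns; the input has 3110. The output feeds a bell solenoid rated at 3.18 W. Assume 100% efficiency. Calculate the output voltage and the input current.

V_out = V_in × N_out/N_in = 220 × 147/3110 = 10.399 V.
I_out = P/V_out = 3.18/10.399 = 0.30581 A.
I_in = I_out × N_out/N_in = 0.30581 × 147/3110 = 0.0145 A.

V_out ≈ 10.4 V, I_in ≈ 0.0145 A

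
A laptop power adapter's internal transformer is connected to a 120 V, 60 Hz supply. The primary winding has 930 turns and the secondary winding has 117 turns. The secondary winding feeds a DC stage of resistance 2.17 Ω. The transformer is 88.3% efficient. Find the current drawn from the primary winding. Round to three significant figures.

I_p ≈ 0.991 A

V_s = 120 × 117/930 = 15.097 V.
I_s = V_s/R = 15.097/2.17 = 6.9570 A.
P_out = V_s I_s = 15.097 × 6.9570 = 105.03 W.
P_in = P_out/η = 105.03/0.883 = 118.95 W.
I_p = P_in/V_p = 118.95/120 = 0.991 A.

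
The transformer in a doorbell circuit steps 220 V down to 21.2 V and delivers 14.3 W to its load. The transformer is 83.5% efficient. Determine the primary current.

I_p ≈ 0.0778 A

P_in = P_out/η = 14.3/0.835 = 17.126 W.
I_p = P_in/V_p = 17.126/220 = 0.0778 A.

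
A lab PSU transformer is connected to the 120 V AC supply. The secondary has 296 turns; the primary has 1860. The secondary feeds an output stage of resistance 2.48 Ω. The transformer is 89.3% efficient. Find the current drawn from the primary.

V_s = 120 × 296/1860 = 19.097 V.
I_s = V_s/R = 19.097/2.48 = 7.7003 A.
P_out = V_s I_s = 19.097 × 7.7003 = 147.05 W.
P_in = P_out/η = 147.05/0.893 = 164.67 W.
I_p = P_in/V_p = 164.67/120 = 1.37 A.

I_p ≈ 1.37 A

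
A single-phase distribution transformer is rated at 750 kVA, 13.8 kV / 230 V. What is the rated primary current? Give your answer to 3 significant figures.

I_p ≈ 54.3 A

I_p = S/V_p = 750000/13800 = 54.3 A.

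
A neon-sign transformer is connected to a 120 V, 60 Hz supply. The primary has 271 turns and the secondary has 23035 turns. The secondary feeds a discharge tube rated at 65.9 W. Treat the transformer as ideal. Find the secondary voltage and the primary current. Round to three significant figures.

V_s ≈ 10200 V, I_p ≈ 0.549 A

V_s = V_p × N_s/N_p = 120 × 23035/271 = 10200 V.
I_s = P/V_s = 65.9/10200 = 0.0064608 A.
I_p = I_s × N_s/N_p = 0.0064608 × 23035/271 = 0.549 A.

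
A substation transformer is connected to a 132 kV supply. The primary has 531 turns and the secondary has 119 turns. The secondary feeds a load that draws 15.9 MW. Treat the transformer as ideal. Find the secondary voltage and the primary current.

V_s = V_p × N_s/N_p = 132000 × 119/531 = 29582 V.
I_s = P/V_s = 1.59×10^7/29582 = 537.49 A.
I_p = I_s × N_s/N_p = 537.49 × 119/531 = 120 A.

V_s ≈ 29600 V, I_p ≈ 120 A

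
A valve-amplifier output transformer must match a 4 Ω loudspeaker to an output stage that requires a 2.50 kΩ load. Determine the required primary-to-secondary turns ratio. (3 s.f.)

Z_p/Z_s = (N_p/N_s)², so N_p/N_s = √(2500/4) = √625 = 25.0.

N_p/N_s ≈ 25.0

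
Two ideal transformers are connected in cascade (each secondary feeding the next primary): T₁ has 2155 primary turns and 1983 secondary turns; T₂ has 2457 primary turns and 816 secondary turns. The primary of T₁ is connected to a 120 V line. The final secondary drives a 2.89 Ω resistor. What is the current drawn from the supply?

After T₁: V = 120.00 × 1983/2155 = 110.42 V.
After T₂: V = 110.42 × 816/2457 = 36.673 V.
I_load = 36.673/2.89 = 12.689 A, so P_out = 36.673 × 12.689 = 465.36 W.
All ideal ⇒ P_in = P_out, so I_supply = 465.36/120 = 3.88 A.

I_supply ≈ 3.88 A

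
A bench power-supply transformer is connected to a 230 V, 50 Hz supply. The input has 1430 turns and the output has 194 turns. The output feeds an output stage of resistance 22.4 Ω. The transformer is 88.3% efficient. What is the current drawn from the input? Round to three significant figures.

V_out = 230 × 194/1430 = 31.203 V.
I_out = V_out/R = 31.203/22.4 = 1.3930 A.
P_out = V_out I_out = 31.203 × 1.3930 = 43.465 W.
P_in = P_out/η = 43.465/0.883 = 49.224 W.
I_in = P_in/V_in = 49.224/230 = 0.214 A.

I_in ≈ 0.214 A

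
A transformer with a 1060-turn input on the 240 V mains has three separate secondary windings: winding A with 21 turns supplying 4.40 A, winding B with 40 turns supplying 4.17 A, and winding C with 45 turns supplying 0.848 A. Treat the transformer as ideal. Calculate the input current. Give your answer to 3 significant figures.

I_in ≈ 0.281 A

V_A = 240 × 21/1060 = 4.7547 V; V_B = 240 × 40/1060 = 9.0566 V; V_C = 240 × 45/1060 = 10.189 V.
P_out = V_A I_A + V_B I_B + V_C I_C = 4.7547×4.40 + 9.0566×4.17 + 10.189×0.848 = 20.921 + 37.766 + 8.6400 = 67.327 W.
Ideal ⇒ P_in = P_out, so I_in = P_out/V_in = 67.327/240 = 0.281 A.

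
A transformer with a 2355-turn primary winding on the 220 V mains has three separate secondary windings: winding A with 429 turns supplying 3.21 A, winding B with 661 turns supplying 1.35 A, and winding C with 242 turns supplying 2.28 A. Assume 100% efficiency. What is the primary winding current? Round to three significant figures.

V_A = 220 × 429/2355 = 40.076 V; V_B = 220 × 661/2355 = 61.749 V; V_C = 220 × 242/2355 = 22.607 V.
P_out = V_A I_A + V_B I_B + V_C I_C = 40.076×3.21 + 61.749×1.35 + 22.607×2.28 = 128.65 + 83.362 + 51.544 = 263.55 W.
Ideal ⇒ P_in = P_out, so I_p = P_out/V_p = 263.55/220 = 1.20 A.

I_p ≈ 1.20 A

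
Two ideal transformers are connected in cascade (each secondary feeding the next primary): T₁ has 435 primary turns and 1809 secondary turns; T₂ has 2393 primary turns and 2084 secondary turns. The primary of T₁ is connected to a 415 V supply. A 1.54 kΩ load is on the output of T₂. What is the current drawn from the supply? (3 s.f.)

I_supply ≈ 3.53 A

After T₁: V = 415.00 × 1809/435 = 1725.8 V.
After T₂: V = 1725.8 × 2084/2393 = 1503.0 V.
I_load = 1503.0/1540 = 0.97596 A, so P_out = 1503.0 × 0.97596 = 1466.8 W.
All ideal ⇒ P_in = P_out, so I_supply = 1466.8/415 = 3.53 A.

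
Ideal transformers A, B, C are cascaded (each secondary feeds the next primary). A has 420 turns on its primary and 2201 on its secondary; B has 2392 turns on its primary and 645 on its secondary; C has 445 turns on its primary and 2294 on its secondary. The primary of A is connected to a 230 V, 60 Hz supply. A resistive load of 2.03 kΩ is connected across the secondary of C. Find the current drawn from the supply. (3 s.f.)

I_supply ≈ 6.01 A

After A: V = 230.00 × 2201/420 = 1205.3 V.
After B: V = 1205.3 × 645/2392 = 325.01 V.
After C: V = 325.01 × 2294/445 = 1675.4 V.
I_load = 1675.4/2030 = 0.82534 A, so P_out = 1675.4 × 0.82534 = 1382.8 W.
All ideal ⇒ P_in = P_out, so I_supply = 1382.8/230 = 6.01 A.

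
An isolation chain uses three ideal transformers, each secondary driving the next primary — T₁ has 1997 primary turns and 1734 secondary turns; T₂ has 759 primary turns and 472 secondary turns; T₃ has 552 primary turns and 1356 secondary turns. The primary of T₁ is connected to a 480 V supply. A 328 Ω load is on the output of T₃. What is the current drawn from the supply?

After T₁: V = 480.00 × 1734/1997 = 416.79 V.
After T₂: V = 416.79 × 472/759 = 259.19 V.
After T₃: V = 259.19 × 1356/552 = 636.70 V.
I_load = 636.70/328 = 1.9412 A, so P_out = 636.70 × 1.9412 = 1235.9 W.
All ideal ⇒ P_in = P_out, so I_supply = 1235.9/480 = 2.57 A.

I_supply ≈ 2.57 A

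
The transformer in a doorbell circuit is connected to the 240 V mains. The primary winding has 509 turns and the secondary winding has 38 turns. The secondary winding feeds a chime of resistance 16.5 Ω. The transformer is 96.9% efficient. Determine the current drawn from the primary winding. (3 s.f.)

I_p ≈ 0.0837 A

V_s = 240 × 38/509 = 17.917 V.
I_s = V_s/R = 17.917/16.5 = 1.0859 A.
P_out = V_s I_s = 17.917 × 1.0859 = 19.457 W.
P_in = P_out/η = 19.457/0.969 = 20.079 W.
I_p = P_in/V_p = 20.079/240 = 0.0837 A.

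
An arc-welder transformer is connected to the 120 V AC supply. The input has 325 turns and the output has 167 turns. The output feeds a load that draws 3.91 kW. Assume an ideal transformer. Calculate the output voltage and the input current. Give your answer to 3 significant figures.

V_out ≈ 61.7 V, I_in ≈ 32.6 A

V_out = V_in × N_out/N_in = 120 × 167/325 = 61.662 V.
I_out = P/V_out = 3910/61.662 = 63.411 A.
I_in = I_out × N_out/N_in = 63.411 × 167/325 = 32.6 A.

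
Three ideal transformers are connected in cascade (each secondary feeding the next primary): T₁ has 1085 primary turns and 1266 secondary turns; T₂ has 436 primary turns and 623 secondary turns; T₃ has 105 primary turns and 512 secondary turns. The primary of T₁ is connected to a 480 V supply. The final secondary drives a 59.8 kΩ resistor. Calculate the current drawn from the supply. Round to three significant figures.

I_supply ≈ 0.531 A

After T₁: V = 480.00 × 1266/1085 = 560.07 V.
After T₂: V = 560.07 × 623/436 = 800.29 V.
After T₃: V = 800.29 × 512/105 = 3902.4 V.
I_load = 3902.4/59800 = 0.065257 A, so P_out = 3902.4 × 0.065257 = 254.66 W.
All ideal ⇒ P_in = P_out, so I_supply = 254.66/480 = 0.531 A.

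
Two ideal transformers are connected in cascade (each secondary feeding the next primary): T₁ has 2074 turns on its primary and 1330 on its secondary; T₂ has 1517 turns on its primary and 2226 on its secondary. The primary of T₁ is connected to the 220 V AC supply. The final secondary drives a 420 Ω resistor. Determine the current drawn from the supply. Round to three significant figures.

After T₁: V = 220.00 × 1330/2074 = 141.08 V.
After T₂: V = 141.08 × 2226/1517 = 207.02 V.
I_load = 207.02/420 = 0.49290 A, so P_out = 207.02 × 0.49290 = 102.04 W.
All ideal ⇒ P_in = P_out, so I_supply = 102.04/220 = 0.464 A.

I_supply ≈ 0.464 A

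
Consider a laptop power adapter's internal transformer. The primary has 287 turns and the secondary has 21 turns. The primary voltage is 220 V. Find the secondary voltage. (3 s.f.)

V_s/V_p = N_s/N_p, so V_s = 220 × 21/287 = 16.1 V.

V_s ≈ 16.1 V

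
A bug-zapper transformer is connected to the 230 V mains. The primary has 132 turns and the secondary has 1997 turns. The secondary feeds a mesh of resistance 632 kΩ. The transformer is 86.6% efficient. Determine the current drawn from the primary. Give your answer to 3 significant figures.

I_p ≈ 0.0962 A

V_s = 230 × 1997/132 = 3479.6 V.
I_s = V_s/R = 3479.6/632000 = 0.0055057 A.
P_out = V_s I_s = 3479.6 × 0.0055057 = 19.158 W.
P_in = P_out/η = 19.158/0.866 = 22.122 W.
I_p = P_in/V_p = 22.122/230 = 0.0962 A.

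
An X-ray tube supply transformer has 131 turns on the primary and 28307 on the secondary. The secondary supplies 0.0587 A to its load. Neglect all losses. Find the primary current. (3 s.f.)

I_p ≈ 12.7 A

For an ideal transformer I_p/I_s = N_s/N_p, so I_p = 0.0587 × 28307/131 = 12.7 A.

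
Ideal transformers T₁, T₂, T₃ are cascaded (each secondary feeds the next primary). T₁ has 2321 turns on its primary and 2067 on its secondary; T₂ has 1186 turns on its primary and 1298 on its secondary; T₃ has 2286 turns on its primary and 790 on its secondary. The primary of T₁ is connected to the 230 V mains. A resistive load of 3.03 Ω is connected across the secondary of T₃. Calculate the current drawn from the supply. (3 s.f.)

I_supply ≈ 8.61 A

After T₁: V = 230.00 × 2067/2321 = 204.83 V.
After T₂: V = 204.83 × 1298/1186 = 224.17 V.
After T₃: V = 224.17 × 790/2286 = 77.470 V.
I_load = 77.470/3.03 = 25.568 A, so P_out = 77.470 × 25.568 = 1980.7 W.
All ideal ⇒ P_in = P_out, so I_supply = 1980.7/230 = 8.61 A.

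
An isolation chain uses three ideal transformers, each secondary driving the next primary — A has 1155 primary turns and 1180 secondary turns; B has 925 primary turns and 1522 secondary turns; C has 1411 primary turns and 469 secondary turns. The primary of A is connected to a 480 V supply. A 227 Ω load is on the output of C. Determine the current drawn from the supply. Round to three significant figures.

I_supply ≈ 0.660 A

Secondary of A: V = 480.00 × 1180/1155 = 490.39 V.
Secondary of B: V = 490.39 × 1522/925 = 806.89 V.
Secondary of C: V = 806.89 × 469/1411 = 268.20 V.
I_load = 268.20/227 = 1.1815 A, so P_out = 268.20 × 1.1815 = 316.88 W.
All ideal ⇒ P_in = P_out, so I_supply = 316.88/480 = 0.660 A.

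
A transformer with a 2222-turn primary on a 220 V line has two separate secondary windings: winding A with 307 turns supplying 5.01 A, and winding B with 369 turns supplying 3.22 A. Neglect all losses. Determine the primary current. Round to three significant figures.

I_p ≈ 1.23 A

V_A = 220 × 307/2222 = 30.396 V; V_B = 220 × 369/2222 = 36.535 V.
P_out = V_A I_A + V_B I_B = 30.396×5.01 + 36.535×3.22 = 152.28 + 117.64 = 269.93 W.
Ideal ⇒ P_in = P_out, so I_p = P_out/V_p = 269.93/220 = 1.23 A.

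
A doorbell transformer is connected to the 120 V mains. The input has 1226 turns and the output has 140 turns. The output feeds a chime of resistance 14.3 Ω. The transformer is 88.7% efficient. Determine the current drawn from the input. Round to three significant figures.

I_in ≈ 0.123 A

V_out = 120 × 140/1226 = 13.703 V.
I_out = V_out/R = 13.703/14.3 = 0.95826 A.
P_out = V_out I_out = 13.703 × 0.95826 = 13.131 W.
P_in = P_out/η = 13.131/0.887 = 14.804 W.
I_in = P_in/V_in = 14.804/120 = 0.123 A.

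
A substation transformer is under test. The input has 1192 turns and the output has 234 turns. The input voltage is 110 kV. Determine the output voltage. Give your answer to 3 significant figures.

V_out/V_in = N_out/N_in, so V_out = 110000 × 234/1192 = 21600 V.

V_out ≈ 21600 V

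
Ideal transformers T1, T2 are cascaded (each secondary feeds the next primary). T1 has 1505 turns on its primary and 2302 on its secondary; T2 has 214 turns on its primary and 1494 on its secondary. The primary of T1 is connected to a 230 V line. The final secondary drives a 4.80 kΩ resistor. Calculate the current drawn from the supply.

I_supply ≈ 5.46 A

Secondary of T1: V = 230.00 × 2302/1505 = 351.80 V.
Secondary of T2: V = 351.80 × 1494/214 = 2456.0 V.
I_load = 2456.0/4800 = 0.51167 A, so P_out = 2456.0 × 0.51167 = 1256.7 W.
All ideal ⇒ P_in = P_out, so I_supply = 1256.7/230 = 5.46 A.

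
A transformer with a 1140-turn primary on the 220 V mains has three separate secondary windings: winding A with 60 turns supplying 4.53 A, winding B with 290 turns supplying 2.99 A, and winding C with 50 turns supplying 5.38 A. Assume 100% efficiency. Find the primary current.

I_p ≈ 1.24 A

V_A = 220 × 60/1140 = 11.579 V; V_B = 220 × 290/1140 = 55.965 V; V_C = 220 × 50/1140 = 9.6491 V.
P_out = V_A I_A + V_B I_B + V_C I_C = 11.579×4.53 + 55.965×2.99 + 9.6491×5.38 = 52.453 + 167.34 + 51.912 = 271.70 W.
Ideal ⇒ P_in = P_out, so I_p = P_out/V_p = 271.70/220 = 1.24 A.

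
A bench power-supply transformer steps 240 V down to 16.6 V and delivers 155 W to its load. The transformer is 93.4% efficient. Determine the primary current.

P_in = P_out/η = 155/0.934 = 165.95 W.
I_p = P_in/V_p = 165.95/240 = 0.691 A.

I_p ≈ 0.691 A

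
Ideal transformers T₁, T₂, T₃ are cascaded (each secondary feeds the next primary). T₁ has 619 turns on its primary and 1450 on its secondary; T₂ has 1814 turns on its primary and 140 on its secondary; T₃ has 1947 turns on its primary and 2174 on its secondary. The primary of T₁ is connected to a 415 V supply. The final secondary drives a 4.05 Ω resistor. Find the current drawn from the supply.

After T₁: V = 415.00 × 1450/619 = 972.13 V.
After T₂: V = 972.13 × 140/1814 = 75.027 V.
After T₃: V = 75.027 × 2174/1947 = 83.774 V.
I_load = 83.774/4.05 = 20.685 A, so P_out = 83.774 × 20.685 = 1732.9 W.
All ideal ⇒ P_in = P_out, so I_supply = 1732.9/415 = 4.18 A.

I_supply ≈ 4.18 A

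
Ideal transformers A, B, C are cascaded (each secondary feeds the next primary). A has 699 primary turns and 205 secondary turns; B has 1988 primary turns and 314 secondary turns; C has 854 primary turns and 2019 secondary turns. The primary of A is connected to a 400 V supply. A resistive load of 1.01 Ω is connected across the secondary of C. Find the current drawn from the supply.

I_supply ≈ 4.75 A

After A: V = 400.00 × 205/699 = 117.31 V.
After B: V = 117.31 × 314/1988 = 18.529 V.
After C: V = 18.529 × 2019/854 = 43.805 V.
I_load = 43.805/1.01 = 43.372 A, so P_out = 43.805 × 43.372 = 1899.9 W.
All ideal ⇒ P_in = P_out, so I_supply = 1899.9/400 = 4.75 A.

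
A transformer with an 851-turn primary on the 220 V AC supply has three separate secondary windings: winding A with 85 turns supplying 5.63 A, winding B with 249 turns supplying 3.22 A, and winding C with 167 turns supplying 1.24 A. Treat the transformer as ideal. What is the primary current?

V_A = 220 × 85/851 = 21.974 V; V_B = 220 × 249/851 = 64.371 V; V_C = 220 × 167/851 = 43.173 V.
P_out = V_A I_A + V_B I_B + V_C I_C = 21.974×5.63 + 64.371×3.22 + 43.173×1.24 = 123.71 + 207.28 + 53.534 = 384.52 W.
Ideal ⇒ P_in = P_out, so I_p = P_out/V_p = 384.52/220 = 1.75 A.

I_p ≈ 1.75 A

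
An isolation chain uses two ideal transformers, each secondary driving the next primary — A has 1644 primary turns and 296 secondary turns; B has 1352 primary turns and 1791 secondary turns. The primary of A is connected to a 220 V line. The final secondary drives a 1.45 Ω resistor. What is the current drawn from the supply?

After A: V = 220.00 × 296/1644 = 39.611 V.
After B: V = 39.611 × 1791/1352 = 52.472 V.
I_load = 52.472/1.45 = 36.188 A, so P_out = 52.472 × 36.188 = 1898.9 W.
All ideal ⇒ P_in = P_out, so I_supply = 1898.9/220 = 8.63 A.

I_supply ≈ 8.63 A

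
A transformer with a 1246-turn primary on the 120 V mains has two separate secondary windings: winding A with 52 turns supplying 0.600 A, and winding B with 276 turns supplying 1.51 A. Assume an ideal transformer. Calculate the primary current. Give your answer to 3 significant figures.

I_p ≈ 0.360 A

V_A = 120 × 52/1246 = 5.0080 V; V_B = 120 × 276/1246 = 26.581 V.
P_out = V_A I_A + V_B I_B = 5.0080×0.600 + 26.581×1.51 = 3.0048 + 40.137 = 43.142 W.
Ideal ⇒ P_in = P_out, so I_p = P_out/V_p = 43.142/120 = 0.360 A.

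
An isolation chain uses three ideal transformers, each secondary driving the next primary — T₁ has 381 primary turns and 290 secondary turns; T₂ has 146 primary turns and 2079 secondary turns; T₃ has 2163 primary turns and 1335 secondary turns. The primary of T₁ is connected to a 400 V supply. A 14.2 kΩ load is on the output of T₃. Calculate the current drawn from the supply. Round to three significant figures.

After T₁: V = 400.00 × 290/381 = 304.46 V.
After T₂: V = 304.46 × 2079/146 = 4335.5 V.
After T₃: V = 4335.5 × 1335/2163 = 2675.8 V.
I_load = 2675.8/14200 = 0.18844 A, so P_out = 2675.8 × 0.18844 = 504.23 W.
All ideal ⇒ P_in = P_out, so I_supply = 504.23/400 = 1.26 A.

I_supply ≈ 1.26 A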